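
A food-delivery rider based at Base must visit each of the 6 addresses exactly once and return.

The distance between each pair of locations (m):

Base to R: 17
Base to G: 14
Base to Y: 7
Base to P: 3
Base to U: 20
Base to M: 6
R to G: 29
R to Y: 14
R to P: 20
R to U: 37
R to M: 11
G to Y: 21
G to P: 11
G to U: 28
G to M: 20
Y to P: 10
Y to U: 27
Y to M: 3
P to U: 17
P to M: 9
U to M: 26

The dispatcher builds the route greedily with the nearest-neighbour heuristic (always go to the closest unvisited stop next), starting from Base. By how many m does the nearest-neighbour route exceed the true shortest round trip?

Base: P=3, M=6, Y=7, G=14, R=17, U=20 ⇒ P
P: M=9, Y=10, G=11, U=17, R=20 ⇒ M
M: Y=3, R=11, G=20, U=26 ⇒ Y
Y: R=14, G=21, U=27 ⇒ R
R: G=29, U=37 ⇒ G
G: U=28 ⇒ U
NN route Base → P → M → Y → R → G → U → Base costs 106.
Optimal: Base → Y → M → R → G → P → U → Base costs 98 (by enumerating all 360 distinct tours).
Excess = 106 − 98 = 8.

Excess over optimum: 8 m.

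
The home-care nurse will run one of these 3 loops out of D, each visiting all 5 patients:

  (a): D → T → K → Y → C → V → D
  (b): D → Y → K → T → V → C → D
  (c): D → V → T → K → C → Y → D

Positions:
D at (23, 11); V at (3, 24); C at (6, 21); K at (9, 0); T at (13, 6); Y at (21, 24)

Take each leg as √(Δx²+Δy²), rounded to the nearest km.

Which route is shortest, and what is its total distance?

Shortest is (a), total 88 km.

(a): 11 + 7 + 27 + 15 + 4 + 24 = 88
(b): 13 + 27 + 7 + 21 + 4 + 20 = 92
(c): 24 + 21 + 7 + 21 + 15 + 13 = 101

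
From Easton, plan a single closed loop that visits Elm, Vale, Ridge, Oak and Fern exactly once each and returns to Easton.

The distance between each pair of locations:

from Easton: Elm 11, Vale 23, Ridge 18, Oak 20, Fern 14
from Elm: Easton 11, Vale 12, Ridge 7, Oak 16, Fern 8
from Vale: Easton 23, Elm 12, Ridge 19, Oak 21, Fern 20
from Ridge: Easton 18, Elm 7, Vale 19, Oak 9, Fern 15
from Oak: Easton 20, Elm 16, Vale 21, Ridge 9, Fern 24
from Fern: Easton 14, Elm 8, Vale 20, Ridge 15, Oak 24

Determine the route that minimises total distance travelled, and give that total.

There are 60 distinct closed tours to check (reversals are equivalent).
Easton → Elm → Vale → Ridge → Oak → Fern → Easton: 11+12+19+9+24+14 = 89
Easton → Elm → Vale → Ridge → Fern → Oak → Easton: 11+12+19+15+24+20 = 101
Easton → Elm → Vale → Oak → Ridge → Fern → Easton: 11+12+21+9+15+14 = 82
Easton → Elm → Vale → Oak → Fern → Ridge → Easton: 11+12+21+24+15+18 = 101
Easton → Elm → Vale → Fern → Ridge → Oak → Easton: 11+12+20+15+9+20 = 87
Easton → Elm → Vale → Fern → Oak → Ridge → Easton: 11+12+20+24+9+18 = 94
Easton → Elm → Ridge → Vale → Oak → Fern → Easton: 11+7+19+21+24+14 = 96
Easton → Elm → Ridge → Vale → Fern → Oak → Easton: 11+7+19+20+24+20 = 101
Easton → Elm → Ridge → Oak → Vale → Fern → Easton: 11+7+9+21+20+14 = 82
Easton → Elm → Ridge → Oak → Fern → Vale → Easton: 11+7+9+24+20+23 = 94
Easton → Elm → Ridge → Fern → Vale → Oak → Easton: 11+7+15+20+21+20 = 94
Easton → Elm → Ridge → Fern → Oak → Vale → Easton: 11+7+15+24+21+23 = 101
Easton → Elm → Oak → Vale → Ridge → Fern → Easton: 11+16+21+19+15+14 = 96
Easton → Elm → Oak → Vale → Fern → Ridge → Easton: 11+16+21+20+15+18 = 101
… (46 more)
The minimum is 82.
One optimal route: Easton → Elm → Vale → Oak → Ridge → Fern → Easton (or its reverse).

82 — the shortest possible round trip.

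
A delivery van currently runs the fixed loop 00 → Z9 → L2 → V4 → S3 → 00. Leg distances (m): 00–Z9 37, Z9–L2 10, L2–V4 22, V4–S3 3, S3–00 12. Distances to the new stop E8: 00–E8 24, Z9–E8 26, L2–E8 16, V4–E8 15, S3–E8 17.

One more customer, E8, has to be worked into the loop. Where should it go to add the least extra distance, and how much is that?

Insertion cost between consecutive stops i–j is d(i,E8) + d(E8,j) − d(i,j):
  between 00 and Z9: 24 + 26 − 37 = 13
  between Z9 and L2: 26 + 16 − 10 = 32
  between L2 and V4: 16 + 15 − 22 = 9
  between V4 and S3: 15 + 17 − 3 = 29
  between S3 and 00: 17 + 24 − 12 = 29
Cheapest insertion is between L2 and V4, adding 9.
New total = 84 + 9 = 93.

+9 m — insert E8 between L2 and V4.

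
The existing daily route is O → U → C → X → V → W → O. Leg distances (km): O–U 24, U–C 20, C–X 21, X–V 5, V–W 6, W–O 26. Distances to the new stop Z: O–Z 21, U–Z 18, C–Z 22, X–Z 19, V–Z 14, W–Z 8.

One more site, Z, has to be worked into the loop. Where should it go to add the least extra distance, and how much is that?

Minimum extra distance: 3 km, inserting Z between W and O.

Insertion cost between consecutive stops i–j is d(i,Z) + d(Z,j) − d(i,j):
  between O and U: 21 + 18 − 24 = 15
  between U and C: 18 + 22 − 20 = 20
  between C and X: 22 + 19 − 21 = 20
  between X and V: 19 + 14 − 5 = 28
  between V and W: 14 + 8 − 6 = 16
  between W and O: 8 + 21 − 26 = 3
Cheapest insertion is between W and O, adding 3.
New total = 102 + 3 = 105.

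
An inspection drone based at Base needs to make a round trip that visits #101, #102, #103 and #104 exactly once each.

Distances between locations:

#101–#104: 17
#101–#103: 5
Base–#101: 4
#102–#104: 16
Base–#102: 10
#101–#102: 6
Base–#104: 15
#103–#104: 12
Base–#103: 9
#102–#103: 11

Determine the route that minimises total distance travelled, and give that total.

With 4 stops there are 4!/2 = 12 distinct round trips (a route and its reverse cost the same).
Base - #101 - #102 - #103 - #104 - Base: 4+6+11+12+15 = 48
Base - #101 - #102 - #104 - #103 - Base: 4+6+16+12+9 = 47
Base - #101 - #103 - #102 - #104 - Base: 4+5+11+16+15 = 51
Base - #101 - #103 - #104 - #102 - Base: 4+5+12+16+10 = 47
Base - #101 - #104 - #102 - #103 - Base: 4+17+16+11+9 = 57
Base - #101 - #104 - #103 - #102 - Base: 4+17+12+11+10 = 54
Base - #102 - #101 - #103 - #104 - Base: 10+6+5+12+15 = 48
Base - #102 - #101 - #104 - #103 - Base: 10+6+17+12+9 = 54
Base - #102 - #103 - #101 - #104 - Base: 10+11+5+17+15 = 58
Base - #102 - #104 - #101 - #103 - Base: 10+16+17+5+9 = 57
Base - #103 - #101 - #102 - #104 - Base: 9+5+6+16+15 = 51
Base - #103 - #102 - #101 - #104 - Base: 9+11+6+17+15 = 58
The minimum is 47.
One optimal route: Base → #101 → #102 → #104 → #103 → Base (or its reverse).

47 — the shortest possible round trip.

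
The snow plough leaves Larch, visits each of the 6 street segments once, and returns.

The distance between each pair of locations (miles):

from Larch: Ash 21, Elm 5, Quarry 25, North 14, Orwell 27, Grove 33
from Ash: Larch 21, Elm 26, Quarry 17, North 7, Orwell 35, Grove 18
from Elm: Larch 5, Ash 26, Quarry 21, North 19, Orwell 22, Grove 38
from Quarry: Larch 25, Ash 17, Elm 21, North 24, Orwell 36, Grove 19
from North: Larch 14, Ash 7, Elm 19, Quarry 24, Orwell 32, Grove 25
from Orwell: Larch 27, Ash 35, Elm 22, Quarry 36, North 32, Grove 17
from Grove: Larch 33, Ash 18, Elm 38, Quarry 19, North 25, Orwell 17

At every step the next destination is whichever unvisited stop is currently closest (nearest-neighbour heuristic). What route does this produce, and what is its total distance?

Nearest-neighbour total = 111 miles; route Larch → Elm → North → Ash → Quarry → Grove → Orwell → Larch.

From Larch: distances to unvisited — Elm=5, North=14, Ash=21, Quarry=25, Orwell=27, Grove=33. Nearest is Elm (5).
From Elm: distances to unvisited — North=19, Quarry=21, Orwell=22, Ash=26, Grove=38. Nearest is North (19).
From North: distances to unvisited — Ash=7, Quarry=24, Grove=25, Orwell=32. Nearest is Ash (7).
From Ash: distances to unvisited — Quarry=17, Grove=18, Orwell=35. Nearest is Quarry (17).
From Quarry: distances to unvisited — Grove=19, Orwell=36. Nearest is Grove (19).
From Grove: distances to unvisited — Orwell=17. Nearest is Orwell (17).
Return Orwell→Larch: 27.
Total = 5 + 19 + 7 + 17 + 19 + 17 + 27 = 111.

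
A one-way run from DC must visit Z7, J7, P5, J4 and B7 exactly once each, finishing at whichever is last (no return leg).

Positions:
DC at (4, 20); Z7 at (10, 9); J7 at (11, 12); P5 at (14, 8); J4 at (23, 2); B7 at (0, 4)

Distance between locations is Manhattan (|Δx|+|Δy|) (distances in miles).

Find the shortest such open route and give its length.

There are 5! = 120 possible orderings.
DC - Z7 - J7 - P5 - J4 - B7: 17+4+7+15+25 = 68
DC - Z7 - J7 - P5 - B7 - J4: 17+4+7+18+25 = 71
DC - Z7 - J7 - J4 - P5 - B7: 17+4+22+15+18 = 76
DC - Z7 - J7 - J4 - B7 - P5: 17+4+22+25+18 = 86
DC - Z7 - J7 - B7 - P5 - J4: 17+4+19+18+15 = 73
DC - Z7 - J7 - B7 - J4 - P5: 17+4+19+25+15 = 80
DC - Z7 - P5 - J7 - J4 - B7: 17+5+7+22+25 = 76
DC - Z7 - P5 - J7 - B7 - J4: 17+5+7+19+25 = 73
DC - Z7 - P5 - J4 - J7 - B7: 17+5+15+22+19 = 78
DC - Z7 - P5 - J4 - B7 - J7: 17+5+15+25+19 = 81
DC - Z7 - P5 - B7 - J7 - J4: 17+5+18+19+22 = 81
DC - Z7 - P5 - B7 - J4 - J7: 17+5+18+25+22 = 87
DC - Z7 - J4 - J7 - P5 - B7: 17+20+22+7+18 = 84
DC - Z7 - J4 - J7 - B7 - P5: 17+20+22+19+18 = 96
… (106 more)
DC - B7 - Z7 - J7 - P5 - J4: 20+15+4+7+15 = 61  ← best
The minimum is 61.
One shortest path: DC → B7 → Z7 → J7 → P5 → J4.

Minimum one-way distance = 61 miles.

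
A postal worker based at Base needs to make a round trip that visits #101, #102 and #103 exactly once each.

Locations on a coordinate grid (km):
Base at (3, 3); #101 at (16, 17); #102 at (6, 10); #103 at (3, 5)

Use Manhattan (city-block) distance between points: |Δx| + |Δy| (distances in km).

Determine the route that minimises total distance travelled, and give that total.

Shortest round trip = 54 km.

Base → #101 → #102 → #103 → Base: 27+17+8+2 = 54
Base → #101 → #103 → #102 → Base: 27+25+8+10 = 70
Base → #102 → #101 → #103 → Base: 10+17+25+2 = 54
The minimum is 54.
One optimal route: Base → #101 → #102 → #103 → Base (or its reverse).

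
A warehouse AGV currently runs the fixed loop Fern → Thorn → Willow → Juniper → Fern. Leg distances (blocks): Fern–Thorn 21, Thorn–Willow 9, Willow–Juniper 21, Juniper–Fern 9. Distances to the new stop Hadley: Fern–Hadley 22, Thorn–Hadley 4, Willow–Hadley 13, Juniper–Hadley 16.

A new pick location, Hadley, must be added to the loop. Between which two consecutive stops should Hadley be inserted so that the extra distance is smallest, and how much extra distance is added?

Insertion cost between consecutive stops i–j is d(i,Hadley) + d(Hadley,j) − d(i,j):
  between Fern and Thorn: 22 + 4 − 21 = 5
  between Thorn and Willow: 4 + 13 − 9 = 8
  between Willow and Juniper: 13 + 16 − 21 = 8
  between Juniper and Fern: 16 + 22 − 9 = 29
Cheapest insertion is between Fern and Thorn, adding 5.
New total = 60 + 5 = 65.

Minimum extra distance: 5 blocks, inserting Hadley between Fern and Thorn.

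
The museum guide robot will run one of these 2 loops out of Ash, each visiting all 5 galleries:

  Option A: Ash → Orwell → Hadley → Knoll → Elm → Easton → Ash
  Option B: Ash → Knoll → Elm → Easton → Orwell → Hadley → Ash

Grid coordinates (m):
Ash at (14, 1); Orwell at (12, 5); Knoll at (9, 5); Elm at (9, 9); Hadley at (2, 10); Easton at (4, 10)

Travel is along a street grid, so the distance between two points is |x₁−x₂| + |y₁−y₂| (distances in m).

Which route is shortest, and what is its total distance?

Option A: 6 + 15 + 12 + 4 + 6 + 19 = 62
Option B: 9 + 4 + 6 + 13 + 15 + 21 = 68

Shortest is Option A, total 62 m.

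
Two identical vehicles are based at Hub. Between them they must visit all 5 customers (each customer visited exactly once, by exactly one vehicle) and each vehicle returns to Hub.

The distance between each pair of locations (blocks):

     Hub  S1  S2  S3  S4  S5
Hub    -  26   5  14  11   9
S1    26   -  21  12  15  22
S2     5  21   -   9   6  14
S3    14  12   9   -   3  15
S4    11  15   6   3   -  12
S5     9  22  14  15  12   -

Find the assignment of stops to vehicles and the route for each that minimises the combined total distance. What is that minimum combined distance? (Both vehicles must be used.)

There are 2^4 − 1 = 15 ways to divide the 5 stops into two non-empty groups. For each, the best each vehicle can do is its own shortest tour through its group:
  {S1} + {S2, S3, S4, S5}: 52 + 38 = 90
  {S2} + {S1, S3, S4, S5}: 10 + 57 = 67
  {S1, S2} + {S3, S4, S5}: 52 + 38 = 90
  {S3} + {S1, S2, S4, S5}: 28 + 57 = 85
  {S1, S3} + {S2, S4, S5}: 52 + 32 = 84
  {S2, S3} + {S1, S4, S5}: 28 + 57 = 85
  … (15 splits in total)
Best: vehicle 1 Hub → S2 → Hub = 10; vehicle 2 Hub → S4 → S3 → S1 → S5 → Hub = 57; combined 67.

67 blocks — the smallest possible combined total.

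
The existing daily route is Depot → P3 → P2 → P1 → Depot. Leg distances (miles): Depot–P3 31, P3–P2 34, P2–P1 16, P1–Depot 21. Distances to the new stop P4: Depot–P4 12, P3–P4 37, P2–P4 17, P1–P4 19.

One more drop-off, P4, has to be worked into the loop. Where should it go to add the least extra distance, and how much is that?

Adding 10 miles by placing P4 on the P1–Depot leg.

Insertion cost between consecutive stops i–j is d(i,P4) + d(P4,j) − d(i,j):
  between Depot and P3: 12 + 37 − 31 = 18
  between P3 and P2: 37 + 17 − 34 = 20
  between P2 and P1: 17 + 19 − 16 = 20
  between P1 and Depot: 19 + 12 − 21 = 10
Cheapest insertion is between P1 and Depot, adding 10.
New total = 102 + 10 = 112.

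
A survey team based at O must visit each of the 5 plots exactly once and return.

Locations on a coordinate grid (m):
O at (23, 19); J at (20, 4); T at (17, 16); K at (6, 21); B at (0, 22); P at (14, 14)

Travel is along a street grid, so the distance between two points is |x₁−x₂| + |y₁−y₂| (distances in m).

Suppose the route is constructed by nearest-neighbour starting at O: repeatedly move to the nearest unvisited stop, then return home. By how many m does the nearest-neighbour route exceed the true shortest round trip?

From O: T=9, P=14, J=18, K=19, B=26 → choose T (9).
From T: P=5, J=15, K=16, B=23 → choose P (5).
From P: K=15, J=16, B=22 → choose K (15).
From K: B=7, J=31 → choose B (7).
From B: J=38 → choose J (38).
NN route O → T → P → K → B → J → O costs 92.
Optimal: O → J → T → P → K → B → O costs 86 (by enumerating all 60 distinct tours).
Excess = 92 − 86 = 6.

The nearest-neighbour route is 6 m longer than optimal.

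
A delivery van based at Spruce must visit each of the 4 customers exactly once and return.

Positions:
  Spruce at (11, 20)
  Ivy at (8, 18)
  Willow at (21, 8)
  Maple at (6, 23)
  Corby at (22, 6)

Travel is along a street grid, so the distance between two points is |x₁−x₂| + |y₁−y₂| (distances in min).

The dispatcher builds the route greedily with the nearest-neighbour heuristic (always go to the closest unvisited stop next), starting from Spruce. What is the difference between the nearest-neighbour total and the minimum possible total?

Excess over optimum: 4 min.

From Spruce: Ivy=5, Maple=8, Willow=22, Corby=25 → choose Ivy (5).
From Ivy: Maple=7, Willow=23, Corby=26 → choose Maple (7).
From Maple: Willow=30, Corby=33 → choose Willow (30).
From Willow: Corby=3 → choose Corby (3).
NN route Spruce → Ivy → Maple → Willow → Corby → Spruce costs 70.
Optimal: Spruce → Willow → Corby → Ivy → Maple → Spruce costs 66 (by enumerating all 12 distinct tours).
Excess = 70 − 66 = 4.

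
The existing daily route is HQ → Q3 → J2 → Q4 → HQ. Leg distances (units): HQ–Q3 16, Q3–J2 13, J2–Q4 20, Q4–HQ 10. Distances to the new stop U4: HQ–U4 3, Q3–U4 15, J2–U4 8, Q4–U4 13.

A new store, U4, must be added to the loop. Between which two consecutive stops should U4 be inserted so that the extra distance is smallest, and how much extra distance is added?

+1 — insert U4 between J2 and Q4.

Insertion cost between consecutive stops i–j is d(i,U4) + d(U4,j) − d(i,j):
  between HQ and Q3: 3 + 15 − 16 = 2
  between Q3 and J2: 15 + 8 − 13 = 10
  between J2 and Q4: 8 + 13 − 20 = 1
  between Q4 and HQ: 13 + 3 − 10 = 6
Cheapest insertion is between J2 and Q4, adding 1.
New total = 59 + 1 = 60.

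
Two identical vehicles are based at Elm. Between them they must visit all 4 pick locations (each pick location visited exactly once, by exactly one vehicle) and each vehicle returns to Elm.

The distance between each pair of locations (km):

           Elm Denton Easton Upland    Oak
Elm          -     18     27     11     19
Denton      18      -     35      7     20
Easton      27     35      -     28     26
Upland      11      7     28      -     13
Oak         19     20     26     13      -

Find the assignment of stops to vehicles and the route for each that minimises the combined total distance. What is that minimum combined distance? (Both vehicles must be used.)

108 km — the smallest possible combined total.

Check every non-empty split of the stops between the two vehicles; for each half take its own optimal tour:
  {Denton} + {Easton, Upland, Oak}: 36 + 77 = 113
  {Easton} + {Denton, Upland, Oak}: 54 + 57 = 111
  {Denton, Easton} + {Upland, Oak}: 80 + 43 = 123
  {Upland} + {Denton, Easton, Oak}: 22 + 91 = 113
  {Denton, Upland} + {Easton, Oak}: 36 + 72 = 108
  {Easton, Upland} + {Denton, Oak}: 66 + 57 = 123
  … (7 splits in total)
Best: vehicle 1 Elm → Denton → Upland → Elm = 36; vehicle 2 Elm → Easton → Oak → Elm = 72; combined 108.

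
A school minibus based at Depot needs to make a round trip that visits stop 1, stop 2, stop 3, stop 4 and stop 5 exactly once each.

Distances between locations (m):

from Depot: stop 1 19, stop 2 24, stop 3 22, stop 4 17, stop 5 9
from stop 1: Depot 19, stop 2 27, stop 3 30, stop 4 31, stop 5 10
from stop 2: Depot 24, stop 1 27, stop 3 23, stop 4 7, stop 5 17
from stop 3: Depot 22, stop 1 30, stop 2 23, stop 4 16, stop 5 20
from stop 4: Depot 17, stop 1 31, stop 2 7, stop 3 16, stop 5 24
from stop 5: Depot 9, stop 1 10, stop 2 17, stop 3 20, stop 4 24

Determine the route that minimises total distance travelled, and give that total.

91 m — the shortest possible round trip.

With 5 stops there are 5!/2 = 60 distinct round trips (a route and its reverse cost the same).
Depot → stop 1 → stop 2 → stop 3 → stop 4 → stop 5 → Depot: 19+27+23+16+24+9 = 118
Depot → stop 1 → stop 2 → stop 3 → stop 5 → stop 4 → Depot: 19+27+23+20+24+17 = 130
Depot → stop 1 → stop 2 → stop 4 → stop 3 → stop 5 → Depot: 19+27+7+16+20+9 = 98
Depot → stop 1 → stop 2 → stop 4 → stop 5 → stop 3 → Depot: 19+27+7+24+20+22 = 119
Depot → stop 1 → stop 2 → stop 5 → stop 3 → stop 4 → Depot: 19+27+17+20+16+17 = 116
Depot → stop 1 → stop 2 → stop 5 → stop 4 → stop 3 → Depot: 19+27+17+24+16+22 = 125
Depot → stop 1 → stop 3 → stop 2 → stop 4 → stop 5 → Depot: 19+30+23+7+24+9 = 112
Depot → stop 1 → stop 3 → stop 2 → stop 5 → stop 4 → Depot: 19+30+23+17+24+17 = 130
Depot → stop 1 → stop 3 → stop 4 → stop 2 → stop 5 → Depot: 19+30+16+7+17+9 = 98
Depot → stop 1 → stop 3 → stop 4 → stop 5 → stop 2 → Depot: 19+30+16+24+17+24 = 130
Depot → stop 1 → stop 3 → stop 5 → stop 2 → stop 4 → Depot: 19+30+20+17+7+17 = 110
Depot → stop 1 → stop 3 → stop 5 → stop 4 → stop 2 → Depot: 19+30+20+24+7+24 = 124
Depot → stop 1 → stop 4 → stop 2 → stop 3 → stop 5 → Depot: 19+31+7+23+20+9 = 109
Depot → stop 1 → stop 4 → stop 2 → stop 5 → stop 3 → Depot: 19+31+7+17+20+22 = 116
… (46 more)
Depot → stop 1 → stop 5 → stop 2 → stop 4 → stop 3 → Depot: 19+10+17+7+16+22 = 91  ← best
The minimum is 91.
One optimal route: Depot → stop 1 → stop 5 → stop 2 → stop 4 → stop 3 → Depot (or its reverse).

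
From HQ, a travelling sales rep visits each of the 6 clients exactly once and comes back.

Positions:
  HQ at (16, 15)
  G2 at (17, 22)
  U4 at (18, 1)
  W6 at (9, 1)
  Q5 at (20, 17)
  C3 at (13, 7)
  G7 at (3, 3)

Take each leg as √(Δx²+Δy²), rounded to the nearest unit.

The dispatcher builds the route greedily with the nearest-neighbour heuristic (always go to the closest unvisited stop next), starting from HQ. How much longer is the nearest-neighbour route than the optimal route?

The nearest-neighbour route is 4 longer than optimal.

HQ: Q5=4, G2=7, C3=9, U4=14, W6=16, G7=18 ⇒ Q5
Q5: G2=6, C3=12, U4=16, W6=19, G7=22 ⇒ G2
G2: C3=16, U4=21, W6=22, G7=24 ⇒ C3
C3: W6=7, U4=8, G7=11 ⇒ W6
W6: G7=6, U4=9 ⇒ G7
G7: U4=15 ⇒ U4
NN route HQ → Q5 → G2 → C3 → W6 → G7 → U4 → HQ costs 68.
Optimal: HQ → G2 → Q5 → U4 → W6 → G7 → C3 → HQ costs 64 (by enumerating all 360 distinct tours).
Excess = 68 − 64 = 4.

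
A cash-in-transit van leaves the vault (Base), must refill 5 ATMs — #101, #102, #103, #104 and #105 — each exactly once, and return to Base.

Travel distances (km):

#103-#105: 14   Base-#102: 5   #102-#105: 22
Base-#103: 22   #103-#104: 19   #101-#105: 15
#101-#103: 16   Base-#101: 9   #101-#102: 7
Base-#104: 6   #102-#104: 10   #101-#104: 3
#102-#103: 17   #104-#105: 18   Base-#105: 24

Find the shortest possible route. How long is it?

Base-#101-#102-#103-#104-#105-Base: 9+7+17+19+18+24 = 94
Base-#101-#102-#103-#105-#104-Base: 9+7+17+14+18+6 = 71
Base-#101-#102-#104-#103-#105-Base: 9+7+10+19+14+24 = 83
Base-#101-#102-#104-#105-#103-Base: 9+7+10+18+14+22 = 80
Base-#101-#102-#105-#103-#104-Base: 9+7+22+14+19+6 = 77
Base-#101-#102-#105-#104-#103-Base: 9+7+22+18+19+22 = 97
Base-#101-#103-#102-#104-#105-Base: 9+16+17+10+18+24 = 94
Base-#101-#103-#102-#105-#104-Base: 9+16+17+22+18+6 = 88
Base-#101-#103-#104-#102-#105-Base: 9+16+19+10+22+24 = 100
Base-#101-#103-#104-#105-#102-Base: 9+16+19+18+22+5 = 89
Base-#101-#103-#105-#102-#104-Base: 9+16+14+22+10+6 = 77
Base-#101-#103-#105-#104-#102-Base: 9+16+14+18+10+5 = 72
Base-#101-#104-#102-#103-#105-Base: 9+3+10+17+14+24 = 77
Base-#101-#104-#102-#105-#103-Base: 9+3+10+22+14+22 = 80
… (46 more)
Base-#102-#103-#105-#101-#104-Base: 5+17+14+15+3+6 = 60  ← best
The minimum is 60.
One optimal route: Base → #102 → #103 → #105 → #101 → #104 → Base (or its reverse).

60 km — the shortest possible round trip.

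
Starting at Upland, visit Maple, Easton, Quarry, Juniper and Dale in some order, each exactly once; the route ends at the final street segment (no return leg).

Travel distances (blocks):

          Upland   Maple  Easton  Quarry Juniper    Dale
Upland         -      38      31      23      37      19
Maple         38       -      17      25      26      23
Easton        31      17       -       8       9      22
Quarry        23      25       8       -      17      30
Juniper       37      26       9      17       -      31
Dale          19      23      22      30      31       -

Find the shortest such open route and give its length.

84 blocks — the minimum one-way total.

There are 5! = 120 possible orderings.
Upland - Maple - Easton - Quarry - Juniper - Dale: 38+17+8+17+31 = 111
Upland - Maple - Easton - Quarry - Dale - Juniper: 38+17+8+30+31 = 124
Upland - Maple - Easton - Juniper - Quarry - Dale: 38+17+9+17+30 = 111
Upland - Maple - Easton - Juniper - Dale - Quarry: 38+17+9+31+30 = 125
Upland - Maple - Easton - Dale - Quarry - Juniper: 38+17+22+30+17 = 124
Upland - Maple - Easton - Dale - Juniper - Quarry: 38+17+22+31+17 = 125
Upland - Maple - Quarry - Easton - Juniper - Dale: 38+25+8+9+31 = 111
Upland - Maple - Quarry - Easton - Dale - Juniper: 38+25+8+22+31 = 124
Upland - Maple - Quarry - Juniper - Easton - Dale: 38+25+17+9+22 = 111
Upland - Maple - Quarry - Juniper - Dale - Easton: 38+25+17+31+22 = 133
Upland - Maple - Quarry - Dale - Easton - Juniper: 38+25+30+22+9 = 124
Upland - Maple - Quarry - Dale - Juniper - Easton: 38+25+30+31+9 = 133
Upland - Maple - Juniper - Easton - Quarry - Dale: 38+26+9+8+30 = 111
Upland - Maple - Juniper - Easton - Dale - Quarry: 38+26+9+22+30 = 125
… (106 more)
Upland - Dale - Maple - Easton - Quarry - Juniper: 19+23+17+8+17 = 84  ← best
The minimum is 84.
One shortest path: Upland → Dale → Maple → Easton → Quarry → Juniper.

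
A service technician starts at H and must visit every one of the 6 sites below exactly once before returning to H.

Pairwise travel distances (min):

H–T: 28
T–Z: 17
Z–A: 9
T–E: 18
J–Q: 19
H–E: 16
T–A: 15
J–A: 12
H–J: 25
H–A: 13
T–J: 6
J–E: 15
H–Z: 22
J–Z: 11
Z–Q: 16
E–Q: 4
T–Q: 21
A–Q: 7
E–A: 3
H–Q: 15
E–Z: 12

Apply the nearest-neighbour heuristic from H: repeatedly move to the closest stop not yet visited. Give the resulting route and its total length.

H → [A:13 / Q:15 / E:16 / Z:22 / J:25 / T:28] → A (13)
A → [E:3 / Q:7 / Z:9 / J:12 / T:15] → E (3)
E → [Q:4 / Z:12 / J:15 / T:18] → Q (4)
Q → [Z:16 / J:19 / T:21] → Z (16)
Z → [J:11 / T:17] → J (11)
J → [T:6] → T (6)
Return T→H: 28.
Total = 13 + 3 + 4 + 16 + 11 + 6 + 28 = 81.

Nearest-neighbour total = 81 min; route H → A → E → Q → Z → J → T → H.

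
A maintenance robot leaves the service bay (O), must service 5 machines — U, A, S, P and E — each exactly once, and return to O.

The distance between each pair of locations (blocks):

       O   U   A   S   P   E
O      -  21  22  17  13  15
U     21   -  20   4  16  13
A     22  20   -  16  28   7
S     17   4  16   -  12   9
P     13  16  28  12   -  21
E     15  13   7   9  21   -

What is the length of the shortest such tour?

71 blocks — the shortest possible round trip.

There are 60 distinct closed tours to check (reversals are equivalent).
O - U - A - S - P - E - O: 21+20+16+12+21+15 = 105
O - U - A - S - E - P - O: 21+20+16+9+21+13 = 100
O - U - A - P - S - E - O: 21+20+28+12+9+15 = 105
O - U - A - P - E - S - O: 21+20+28+21+9+17 = 116
O - U - A - E - S - P - O: 21+20+7+9+12+13 = 82
O - U - A - E - P - S - O: 21+20+7+21+12+17 = 98
O - U - S - A - P - E - O: 21+4+16+28+21+15 = 105
O - U - S - A - E - P - O: 21+4+16+7+21+13 = 82
O - U - S - P - A - E - O: 21+4+12+28+7+15 = 87
O - U - S - P - E - A - O: 21+4+12+21+7+22 = 87
O - U - S - E - A - P - O: 21+4+9+7+28+13 = 82
O - U - S - E - P - A - O: 21+4+9+21+28+22 = 105
O - U - P - A - S - E - O: 21+16+28+16+9+15 = 105
O - U - P - A - E - S - O: 21+16+28+7+9+17 = 98
… (46 more)
O - A - E - U - S - P - O: 22+7+13+4+12+13 = 71  ← best
The minimum is 71.
One optimal route: O → A → E → U → S → P → O (or its reverse).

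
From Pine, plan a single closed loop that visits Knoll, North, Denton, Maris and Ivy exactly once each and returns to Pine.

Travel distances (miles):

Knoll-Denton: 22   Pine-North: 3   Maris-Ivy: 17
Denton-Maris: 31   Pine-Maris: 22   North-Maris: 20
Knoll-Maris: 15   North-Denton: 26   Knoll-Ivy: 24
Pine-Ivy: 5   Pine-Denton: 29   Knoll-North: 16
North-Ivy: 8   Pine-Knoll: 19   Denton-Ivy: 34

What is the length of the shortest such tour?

Minimum total distance: 88 miles.

With 5 stops there are 5!/2 = 60 distinct round trips (a route and its reverse cost the same).
Pine - Knoll - North - Denton - Maris - Ivy - Pine: 19+16+26+31+17+5 = 114
Pine - Knoll - North - Denton - Ivy - Maris - Pine: 19+16+26+34+17+22 = 134
Pine - Knoll - North - Maris - Denton - Ivy - Pine: 19+16+20+31+34+5 = 125
Pine - Knoll - North - Maris - Ivy - Denton - Pine: 19+16+20+17+34+29 = 135
Pine - Knoll - North - Ivy - Denton - Maris - Pine: 19+16+8+34+31+22 = 130
Pine - Knoll - North - Ivy - Maris - Denton - Pine: 19+16+8+17+31+29 = 120
Pine - Knoll - Denton - North - Maris - Ivy - Pine: 19+22+26+20+17+5 = 109
Pine - Knoll - Denton - North - Ivy - Maris - Pine: 19+22+26+8+17+22 = 114
Pine - Knoll - Denton - Maris - North - Ivy - Pine: 19+22+31+20+8+5 = 105
Pine - Knoll - Denton - Maris - Ivy - North - Pine: 19+22+31+17+8+3 = 100
Pine - Knoll - Denton - Ivy - North - Maris - Pine: 19+22+34+8+20+22 = 125
Pine - Knoll - Denton - Ivy - Maris - North - Pine: 19+22+34+17+20+3 = 115
Pine - Knoll - Maris - North - Denton - Ivy - Pine: 19+15+20+26+34+5 = 119
Pine - Knoll - Maris - North - Ivy - Denton - Pine: 19+15+20+8+34+29 = 125
… (46 more)
Pine - North - Denton - Knoll - Maris - Ivy - Pine: 3+26+22+15+17+5 = 88  ← best
The minimum is 88.
One optimal route: Pine → North → Denton → Knoll → Maris → Ivy → Pine (or its reverse).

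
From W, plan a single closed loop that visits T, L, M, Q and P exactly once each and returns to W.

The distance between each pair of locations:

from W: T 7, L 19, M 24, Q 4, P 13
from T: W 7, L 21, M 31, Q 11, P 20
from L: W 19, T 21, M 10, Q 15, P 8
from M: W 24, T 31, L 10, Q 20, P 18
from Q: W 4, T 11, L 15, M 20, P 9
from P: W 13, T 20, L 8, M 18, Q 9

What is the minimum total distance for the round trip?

69 — the shortest possible round trip.

There are 60 distinct closed tours to check (reversals are equivalent).
W → T → L → M → Q → P → W: 7+21+10+20+9+13 = 80
W → T → L → M → P → Q → W: 7+21+10+18+9+4 = 69
W → T → L → Q → M → P → W: 7+21+15+20+18+13 = 94
W → T → L → Q → P → M → W: 7+21+15+9+18+24 = 94
W → T → L → P → M → Q → W: 7+21+8+18+20+4 = 78
W → T → L → P → Q → M → W: 7+21+8+9+20+24 = 89
W → T → M → L → Q → P → W: 7+31+10+15+9+13 = 85
W → T → M → L → P → Q → W: 7+31+10+8+9+4 = 69
W → T → M → Q → L → P → W: 7+31+20+15+8+13 = 94
W → T → M → Q → P → L → W: 7+31+20+9+8+19 = 94
W → T → M → P → L → Q → W: 7+31+18+8+15+4 = 83
W → T → M → P → Q → L → W: 7+31+18+9+15+19 = 99
W → T → Q → L → M → P → W: 7+11+15+10+18+13 = 74
W → T → Q → L → P → M → W: 7+11+15+8+18+24 = 83
… (46 more)
The minimum is 69.
One optimal route: W → T → L → M → P → Q → W (or its reverse).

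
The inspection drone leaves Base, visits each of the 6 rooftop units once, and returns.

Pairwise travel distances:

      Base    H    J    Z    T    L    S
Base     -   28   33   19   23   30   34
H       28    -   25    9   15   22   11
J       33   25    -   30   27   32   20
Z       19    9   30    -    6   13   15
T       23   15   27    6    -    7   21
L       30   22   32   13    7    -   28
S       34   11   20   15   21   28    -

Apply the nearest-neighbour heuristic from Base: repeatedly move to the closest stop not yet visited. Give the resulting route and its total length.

Nearest-neighbour total = 118; route Base → Z → T → L → H → S → J → Base.

At Base the remaining stops are Z 19, T 23, H 28, L 30, J 33, S 34; go to Z.
At Z the remaining stops are T 6, H 9, L 13, S 15, J 30; go to T.
At T the remaining stops are L 7, H 15, S 21, J 27; go to L.
At L the remaining stops are H 22, S 28, J 32; go to H.
At H the remaining stops are S 11, J 25; go to S.
At S the remaining stops are J 20; go to J.
Return J→Base: 33.
Total = 19 + 6 + 7 + 22 + 11 + 20 + 33 = 118.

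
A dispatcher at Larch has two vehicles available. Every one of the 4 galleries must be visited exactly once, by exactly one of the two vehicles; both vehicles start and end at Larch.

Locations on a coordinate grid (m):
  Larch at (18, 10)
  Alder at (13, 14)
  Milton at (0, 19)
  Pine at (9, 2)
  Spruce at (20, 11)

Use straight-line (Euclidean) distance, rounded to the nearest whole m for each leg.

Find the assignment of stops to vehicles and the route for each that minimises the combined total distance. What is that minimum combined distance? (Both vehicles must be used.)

Try each way of splitting the stops between the two vehicles (each non-empty) and, for each split, find the best tour for each vehicle:
  {Alder} + {Milton, Pine, Spruce}: 12 + 55 = 67
  {Milton} + {Alder, Pine, Spruce}: 40 + 35 = 75
  {Alder, Milton} + {Pine, Spruce}: 40 + 28 = 68
  {Pine} + {Alder, Milton, Spruce}: 24 + 44 = 68
  {Alder, Pine} + {Milton, Spruce}: 31 + 44 = 75
  {Milton, Pine} + {Alder, Spruce}: 51 + 16 = 67
  … (7 splits in total)
  {Alder, Milton, Pine} + {Spruce}: 51 + 4 = 55  ← best
Best: vehicle 1 Larch → Alder → Milton → Pine → Larch = 51; vehicle 2 Larch → Spruce → Larch = 4; combined 55.

Minimum combined distance: 55 m.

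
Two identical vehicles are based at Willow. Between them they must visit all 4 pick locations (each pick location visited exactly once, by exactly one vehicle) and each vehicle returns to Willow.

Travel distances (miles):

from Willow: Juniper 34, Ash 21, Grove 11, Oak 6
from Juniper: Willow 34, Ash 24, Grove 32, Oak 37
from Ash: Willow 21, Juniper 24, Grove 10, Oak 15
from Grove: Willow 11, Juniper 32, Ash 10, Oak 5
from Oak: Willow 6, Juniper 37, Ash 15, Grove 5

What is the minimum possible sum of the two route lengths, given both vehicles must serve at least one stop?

91 miles — the smallest possible combined total.

Check every non-empty split of the stops between the two vehicles; for each half take its own optimal tour:
  {Juniper} + {Ash, Grove, Oak}: 68 + 42 = 110
  {Ash} + {Juniper, Grove, Oak}: 42 + 77 = 119
  {Juniper, Ash} + {Grove, Oak}: 79 + 22 = 101
  {Grove} + {Juniper, Ash, Oak}: 22 + 79 = 101
  {Juniper, Grove} + {Ash, Oak}: 77 + 42 = 119
  {Ash, Grove} + {Juniper, Oak}: 42 + 77 = 119
  … (7 splits in total)
  {Juniper, Ash, Grove} + {Oak}: 79 + 12 = 91  ← best
Best: vehicle 1 Willow → Juniper → Ash → Grove → Willow = 79; vehicle 2 Willow → Oak → Willow = 12; combined 91.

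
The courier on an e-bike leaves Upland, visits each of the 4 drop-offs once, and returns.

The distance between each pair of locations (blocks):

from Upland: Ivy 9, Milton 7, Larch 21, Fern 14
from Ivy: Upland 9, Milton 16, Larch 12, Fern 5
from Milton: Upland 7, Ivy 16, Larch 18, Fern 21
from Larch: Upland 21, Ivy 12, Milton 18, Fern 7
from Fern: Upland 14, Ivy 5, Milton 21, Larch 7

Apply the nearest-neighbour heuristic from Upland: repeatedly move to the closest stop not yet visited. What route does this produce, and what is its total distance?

At Upland the remaining stops are Milton 7, Ivy 9, Fern 14, Larch 21; go to Milton.
At Milton the remaining stops are Ivy 16, Larch 18, Fern 21; go to Ivy.
At Ivy the remaining stops are Fern 5, Larch 12; go to Fern.
At Fern the remaining stops are Larch 7; go to Larch.
Return Larch→Upland: 21.
Total = 7 + 16 + 5 + 7 + 21 = 56.

Total distance 56 blocks via the nearest-neighbour route Upland → Milton → Ivy → Fern → Larch → Upland.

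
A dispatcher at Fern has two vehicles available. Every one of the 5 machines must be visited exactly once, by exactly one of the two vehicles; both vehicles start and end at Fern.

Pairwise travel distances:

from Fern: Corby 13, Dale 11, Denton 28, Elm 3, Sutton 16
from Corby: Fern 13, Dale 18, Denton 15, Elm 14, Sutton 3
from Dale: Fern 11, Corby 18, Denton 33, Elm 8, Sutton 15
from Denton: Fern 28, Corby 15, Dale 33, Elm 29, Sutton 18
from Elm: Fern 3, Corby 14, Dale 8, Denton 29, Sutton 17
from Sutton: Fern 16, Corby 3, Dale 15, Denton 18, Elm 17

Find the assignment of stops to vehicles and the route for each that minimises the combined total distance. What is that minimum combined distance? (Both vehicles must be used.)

There are 2^4 − 1 = 15 ways to divide the 5 stops into two non-empty groups. For each, the best each vehicle can do is its own shortest tour through its group:
  {Corby} + {Dale, Denton, Elm, Sutton}: 26 + 72 = 98
  {Dale} + {Corby, Denton, Elm, Sutton}: 22 + 66 = 88
  {Corby, Dale} + {Denton, Elm, Sutton}: 42 + 66 = 108
  {Denton} + {Corby, Dale, Elm, Sutton}: 56 + 42 = 98
  {Corby, Denton} + {Dale, Elm, Sutton}: 56 + 42 = 98
  {Dale, Denton} + {Corby, Elm, Sutton}: 72 + 36 = 108
  … (15 splits in total)
  {Elm} + {Corby, Dale, Denton, Sutton}: 6 + 72 = 78  ← best
Best: vehicle 1 Fern → Elm → Fern = 6; vehicle 2 Fern → Corby → Denton → Sutton → Dale → Fern = 72; combined 78.

78 — the smallest possible combined total.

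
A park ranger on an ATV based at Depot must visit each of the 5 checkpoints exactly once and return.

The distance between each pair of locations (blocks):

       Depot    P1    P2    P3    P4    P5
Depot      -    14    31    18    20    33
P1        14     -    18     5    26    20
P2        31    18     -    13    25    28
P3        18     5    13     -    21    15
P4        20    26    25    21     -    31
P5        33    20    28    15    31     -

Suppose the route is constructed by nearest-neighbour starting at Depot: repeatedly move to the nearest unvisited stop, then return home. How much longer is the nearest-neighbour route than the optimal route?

From Depot: P1=14, P3=18, P4=20, P2=31, P5=33 → choose P1 (14).
From P1: P3=5, P2=18, P5=20, P4=26 → choose P3 (5).
From P3: P2=13, P5=15, P4=21 → choose P2 (13).
From P2: P4=25, P5=28 → choose P4 (25).
From P4: P5=31 → choose P5 (31).
NN route Depot → P1 → P3 → P2 → P4 → P5 → Depot costs 121.
Optimal: Depot → P1 → P3 → P5 → P2 → P4 → Depot costs 107 (by enumerating all 60 distinct tours).
Excess = 121 − 107 = 14.

14 blocks longer than the optimal tour.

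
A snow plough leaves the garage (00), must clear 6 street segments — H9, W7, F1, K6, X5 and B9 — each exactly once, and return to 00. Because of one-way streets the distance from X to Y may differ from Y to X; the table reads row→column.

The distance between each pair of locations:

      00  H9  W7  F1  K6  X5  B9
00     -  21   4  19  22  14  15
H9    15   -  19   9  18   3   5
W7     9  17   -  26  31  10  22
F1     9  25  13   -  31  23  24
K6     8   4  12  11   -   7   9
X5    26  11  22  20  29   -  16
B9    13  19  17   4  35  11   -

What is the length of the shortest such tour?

Shortest round trip = 65.

00 → H9 → W7 → F1 → K6 → X5 → B9 → 00: 21+19+26+31+7+16+13 = 133
00 → H9 → W7 → F1 → K6 → B9 → X5 → 00: 21+19+26+31+9+11+26 = 143
00 → H9 → W7 → F1 → X5 → K6 → B9 → 00: 21+19+26+23+29+9+13 = 140
00 → H9 → W7 → F1 → X5 → B9 → K6 → 00: 21+19+26+23+16+35+8 = 148
00 → H9 → W7 → F1 → B9 → K6 → X5 → 00: 21+19+26+24+35+7+26 = 158
00 → H9 → W7 → F1 → B9 → X5 → K6 → 00: 21+19+26+24+11+29+8 = 138
00 → H9 → W7 → K6 → F1 → X5 → B9 → 00: 21+19+31+11+23+16+13 = 134
00 → H9 → W7 → K6 → F1 → B9 → X5 → 00: 21+19+31+11+24+11+26 = 143
… (712 more)
00 → W7 → X5 → H9 → K6 → B9 → F1 → 00: 4+10+11+18+9+4+9 = 65  ← best
The minimum is 65.
One optimal route: 00 → W7 → X5 → H9 → K6 → B9 → F1 → 00.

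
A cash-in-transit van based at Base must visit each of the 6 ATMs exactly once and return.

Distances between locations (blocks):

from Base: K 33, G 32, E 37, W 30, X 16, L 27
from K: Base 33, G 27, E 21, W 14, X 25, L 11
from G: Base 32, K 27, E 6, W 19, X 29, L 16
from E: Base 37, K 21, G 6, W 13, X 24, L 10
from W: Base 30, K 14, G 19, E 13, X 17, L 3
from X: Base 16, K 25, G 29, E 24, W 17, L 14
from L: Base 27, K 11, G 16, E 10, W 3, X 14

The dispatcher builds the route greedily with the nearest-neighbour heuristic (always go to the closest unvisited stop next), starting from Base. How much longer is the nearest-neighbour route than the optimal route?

From Base: X=16, L=27, W=30, G=32, K=33, E=37 → choose X (16).
From X: L=14, W=17, E=24, K=25, G=29 → choose L (14).
From L: W=3, E=10, K=11, G=16 → choose W (3).
From W: E=13, K=14, G=19 → choose E (13).
From E: G=6, K=21 → choose G (6).
From G: K=27 → choose K (27).
NN route Base → X → L → W → E → G → K → Base costs 112.
Optimal: Base → G → E → K → W → L → X → Base costs 106 (by enumerating all 360 distinct tours).
Excess = 112 − 106 = 6.

Excess over optimum: 6 blocks.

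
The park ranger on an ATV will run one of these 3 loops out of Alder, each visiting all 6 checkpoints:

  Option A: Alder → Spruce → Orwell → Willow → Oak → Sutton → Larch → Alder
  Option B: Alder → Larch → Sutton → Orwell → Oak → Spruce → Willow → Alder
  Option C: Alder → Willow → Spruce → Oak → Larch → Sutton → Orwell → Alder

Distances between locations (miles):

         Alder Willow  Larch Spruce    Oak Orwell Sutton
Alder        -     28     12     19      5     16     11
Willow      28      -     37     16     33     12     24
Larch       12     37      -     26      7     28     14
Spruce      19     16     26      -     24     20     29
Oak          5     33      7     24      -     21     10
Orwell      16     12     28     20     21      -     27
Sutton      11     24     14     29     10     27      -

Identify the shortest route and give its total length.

Option A: 19 + 20 + 12 + 33 + 10 + 14 + 12 = 120
Option B: 12 + 14 + 27 + 21 + 24 + 16 + 28 = 142
Option C: 28 + 16 + 24 + 7 + 14 + 27 + 16 = 132

Shortest is Option A, total 120 miles.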